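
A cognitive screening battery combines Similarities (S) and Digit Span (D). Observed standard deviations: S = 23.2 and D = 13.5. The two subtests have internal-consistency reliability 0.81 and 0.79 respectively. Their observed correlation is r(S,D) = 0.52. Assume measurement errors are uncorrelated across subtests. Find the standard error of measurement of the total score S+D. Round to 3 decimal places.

Var(total) = 720.49 + 325.728 = 1046.22.
True-score variance = 579.952 + 325.728 = 905.68, so reliability = 0.8657.
Error variance = 1046.22 − 905.68 = 140.538; SEM = √140.538 = 11.855.

11.855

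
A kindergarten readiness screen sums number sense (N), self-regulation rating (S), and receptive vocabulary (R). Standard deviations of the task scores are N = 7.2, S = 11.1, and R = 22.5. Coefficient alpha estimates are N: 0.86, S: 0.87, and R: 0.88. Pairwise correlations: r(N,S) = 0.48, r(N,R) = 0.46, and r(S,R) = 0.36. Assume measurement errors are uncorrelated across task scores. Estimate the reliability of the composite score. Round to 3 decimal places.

Var(N+S+R) = 7.2² + 11.1² + 22.5² + 2·[7.2·11.1·0.48 + 7.2·22.5·0.46 + 11.1·22.5·0.36] = 681.3 + 405.583 = 1086.88.
Under uncorrelated errors the observed covariances equal the true-score covariances, so only the own-variance terms attenuate.
True-score variance = [7.2²·0.86 + 11.1²·0.87 + 22.5²·0.88] + 405.583 = 597.275 + 405.583 = 1002.86.
Reliability = 1002.86 / 1086.88 = 0.923.

0.923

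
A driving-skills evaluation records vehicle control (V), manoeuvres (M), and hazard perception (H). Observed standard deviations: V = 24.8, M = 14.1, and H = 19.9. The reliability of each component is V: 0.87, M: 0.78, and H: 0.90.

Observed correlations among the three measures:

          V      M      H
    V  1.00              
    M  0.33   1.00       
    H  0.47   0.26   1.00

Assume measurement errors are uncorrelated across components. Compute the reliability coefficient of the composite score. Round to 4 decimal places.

0.9204

Var(V+M+H) = 24.8² + 14.1² + 19.9² + 2·[24.8·14.1·0.33 + 24.8·19.9·0.47 + 14.1·19.9·0.26] = 1209.86 + 840.604 = 2050.46.
Under uncorrelated errors the observed covariances equal the true-score covariances, so only the own-variance terms attenuate.
True-score variance = [24.8²·0.87 + 14.1²·0.78 + 19.9²·0.90] + 840.604 = 1046.57 + 840.604 = 1887.17.
Reliability = 1887.17 / 2050.46 = 0.9204.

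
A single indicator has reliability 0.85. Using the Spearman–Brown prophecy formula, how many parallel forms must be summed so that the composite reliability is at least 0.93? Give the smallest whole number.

k ≥ ρ*(1−ρ₁)/(ρ₁(1−ρ*)) = 0.93·0.15 / (0.85·0.07) = 2.345.
Smallest integer k = 3.

3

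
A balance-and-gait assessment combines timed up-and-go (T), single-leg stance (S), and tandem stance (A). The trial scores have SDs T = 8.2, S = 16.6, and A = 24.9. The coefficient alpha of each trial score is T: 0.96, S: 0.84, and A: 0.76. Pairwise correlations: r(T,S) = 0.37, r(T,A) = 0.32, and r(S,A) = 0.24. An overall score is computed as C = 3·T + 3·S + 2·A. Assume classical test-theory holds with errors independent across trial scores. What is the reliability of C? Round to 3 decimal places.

0.880

Var(C) = 3²·8.2² + 3²·16.6² + 2²·24.9² + 2·[9·8.2·16.6·0.37 + 6·8.2·24.9·0.32 + 6·16.6·24.9·0.24] = 5565.24 + 2881.03 = 8446.27.
With uncorrelated errors the cross-covariances are all true-score covariance, so they carry over unchanged; only the diagonal terms shrink to ρᵢσᵢ².
True-score variance = [3²·8.2²·0.96 + 3²·16.6²·0.84 + 2²·24.9²·0.76] + 2881.03 = 4549.02 + 2881.03 = 7430.05.
Reliability = 7430.05 / 8446.27 = 0.880.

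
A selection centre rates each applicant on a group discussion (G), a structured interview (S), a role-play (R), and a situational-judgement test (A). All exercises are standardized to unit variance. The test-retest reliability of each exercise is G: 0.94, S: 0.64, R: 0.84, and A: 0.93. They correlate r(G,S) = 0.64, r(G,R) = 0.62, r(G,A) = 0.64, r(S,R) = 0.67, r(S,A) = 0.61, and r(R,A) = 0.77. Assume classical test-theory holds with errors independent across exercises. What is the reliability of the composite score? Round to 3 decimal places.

Var(G+S+R+A) = 4 + 2·[0.64 + 0.62 + 0.64 + 0.67 + 0.61 + 0.77] = 4 + 7.9 = 11.9.
Because errors are independent across components, Cov(Tᵢ,Tⱼ) = Cov(Xᵢ,Xⱼ); the off-diagonal part of the true-score variance is the same as above.
True-score variance = [0.94 + 0.64 + 0.84 + 0.93] + 7.9 = 3.35 + 7.9 = 11.25.
Reliability = 11.25 / 11.9 = 0.945.

0.945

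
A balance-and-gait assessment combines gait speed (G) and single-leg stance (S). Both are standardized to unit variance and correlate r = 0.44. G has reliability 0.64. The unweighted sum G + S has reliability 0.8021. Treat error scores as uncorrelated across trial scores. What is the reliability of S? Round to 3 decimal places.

0.790

Var(G+S) = 2 + 2·0.44 = 2.880.
True-score variance = ρ_G + ρ_S + 2·0.44, so 0.8021 = (0.64 + ρ_S + 0.88) / 2.880.
ρ_S = 0.8021·2.880 − 0.64 − 0.88 = 0.790.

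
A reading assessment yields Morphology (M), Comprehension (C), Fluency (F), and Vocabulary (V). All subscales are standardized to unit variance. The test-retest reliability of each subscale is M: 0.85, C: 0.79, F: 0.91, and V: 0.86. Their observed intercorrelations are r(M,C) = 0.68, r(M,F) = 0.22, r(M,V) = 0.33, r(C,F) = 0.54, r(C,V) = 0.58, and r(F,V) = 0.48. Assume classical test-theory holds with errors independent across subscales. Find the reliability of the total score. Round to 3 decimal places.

Var(M+C+F+V) = 4 + 2·[0.68 + 0.22 + 0.33 + 0.54 + 0.58 + 0.48] = 4 + 5.66 = 9.66.
Under uncorrelated errors the observed covariances equal the true-score covariances, so only the own-variance terms attenuate.
True-score variance = [0.85 + 0.79 + 0.91 + 0.86] + 5.66 = 3.41 + 5.66 = 9.07.
Reliability = 9.07 / 9.66 = 0.939.

0.939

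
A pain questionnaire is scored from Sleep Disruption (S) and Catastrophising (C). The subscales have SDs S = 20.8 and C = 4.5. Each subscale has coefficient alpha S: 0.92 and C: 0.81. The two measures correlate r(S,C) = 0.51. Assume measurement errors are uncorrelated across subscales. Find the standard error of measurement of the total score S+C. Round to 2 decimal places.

Var(total) = 452.89 + 95.472 = 548.362.
True-score variance = 414.431 + 95.472 = 509.903, so reliability = 0.9299.
Error variance = 548.362 − 509.903 = 38.4587; SEM = √38.4587 = 6.20.

6.20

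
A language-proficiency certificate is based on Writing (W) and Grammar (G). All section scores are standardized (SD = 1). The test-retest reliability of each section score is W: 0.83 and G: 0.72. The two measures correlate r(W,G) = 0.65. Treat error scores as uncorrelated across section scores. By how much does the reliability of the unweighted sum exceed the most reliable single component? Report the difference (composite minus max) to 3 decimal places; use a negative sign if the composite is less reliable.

Var(sum) = 2 + 1.3 = 3.3; true-score variance = 1.55 + 1.3 = 2.85; composite reliability = 0.8636.
Max component reliability = 0.8300.
Difference = 0.8636 − 0.8300 = 0.034.

0.034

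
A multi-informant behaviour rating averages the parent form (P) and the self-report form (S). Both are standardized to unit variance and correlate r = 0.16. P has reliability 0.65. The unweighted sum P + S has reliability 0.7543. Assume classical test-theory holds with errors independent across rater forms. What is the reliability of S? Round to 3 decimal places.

Var(P+S) = 2 + 2·0.16 = 2.320.
True-score variance = ρ_P + ρ_S + 2·0.16, so 0.7543 = (0.65 + ρ_S + 0.32) / 2.320.
ρ_S = 0.7543·2.320 − 0.65 − 0.32 = 0.780.

0.780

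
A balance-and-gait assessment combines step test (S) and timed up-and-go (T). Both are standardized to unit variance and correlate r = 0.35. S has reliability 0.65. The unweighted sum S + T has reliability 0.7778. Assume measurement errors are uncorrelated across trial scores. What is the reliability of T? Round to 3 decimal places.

Var(S+T) = 2 + 2·0.35 = 2.700.
True-score variance = ρ_S + ρ_T + 2·0.35, so 0.7778 = (0.65 + ρ_T + 0.70) / 2.700.
ρ_T = 0.7778·2.700 − 0.65 − 0.70 = 0.750.

0.750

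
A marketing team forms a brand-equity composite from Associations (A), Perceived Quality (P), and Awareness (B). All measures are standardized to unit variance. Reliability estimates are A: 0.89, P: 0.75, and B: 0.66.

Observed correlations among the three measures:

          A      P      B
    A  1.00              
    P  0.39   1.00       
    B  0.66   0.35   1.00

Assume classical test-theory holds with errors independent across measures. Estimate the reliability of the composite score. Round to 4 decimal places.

0.8793

Var(A+P+B) = 3 + 2·[0.39 + 0.66 + 0.35] = 3 + 2.8 = 5.8.
With uncorrelated errors the cross-covariances are all true-score covariance, so they carry over unchanged; only the diagonal terms shrink to ρᵢσᵢ².
True-score variance = [0.89 + 0.75 + 0.66] + 2.8 = 2.3 + 2.8 = 5.1.
Reliability = 5.1 / 5.8 = 0.8793.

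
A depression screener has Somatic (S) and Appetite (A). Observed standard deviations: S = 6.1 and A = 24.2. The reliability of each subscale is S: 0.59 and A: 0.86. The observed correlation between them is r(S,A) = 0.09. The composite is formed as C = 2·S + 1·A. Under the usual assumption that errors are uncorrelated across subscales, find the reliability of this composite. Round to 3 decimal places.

0.818

Var(C) = 2²·6.1² + 24.2² + 2·[2·6.1·24.2·0.09] = 734.48 + 53.1432 = 787.623.
Because errors are independent across components, Cov(Tᵢ,Tⱼ) = Cov(Xᵢ,Xⱼ); the off-diagonal part of the true-score variance is the same as above.
True-score variance = [2²·6.1²·0.59 + 24.2²·0.86] + 53.1432 = 591.466 + 53.1432 = 644.609.
Reliability = 644.609 / 787.623 = 0.818.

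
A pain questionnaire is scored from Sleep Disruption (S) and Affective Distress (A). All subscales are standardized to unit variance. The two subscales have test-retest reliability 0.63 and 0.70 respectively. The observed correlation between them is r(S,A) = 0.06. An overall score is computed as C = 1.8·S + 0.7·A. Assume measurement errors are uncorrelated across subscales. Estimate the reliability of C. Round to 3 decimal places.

0.653

Var(C) = 1.8² + 0.7² + 2·[1.26·0.06] = 3.73 + 0.1512 = 3.8812.
Under uncorrelated errors the observed covariances equal the true-score covariances, so only the own-variance terms attenuate.
True-score variance = [1.8²·0.63 + 0.7²·0.70] + 0.1512 = 2.3842 + 0.1512 = 2.5354.
Reliability = 2.5354 / 3.8812 = 0.653.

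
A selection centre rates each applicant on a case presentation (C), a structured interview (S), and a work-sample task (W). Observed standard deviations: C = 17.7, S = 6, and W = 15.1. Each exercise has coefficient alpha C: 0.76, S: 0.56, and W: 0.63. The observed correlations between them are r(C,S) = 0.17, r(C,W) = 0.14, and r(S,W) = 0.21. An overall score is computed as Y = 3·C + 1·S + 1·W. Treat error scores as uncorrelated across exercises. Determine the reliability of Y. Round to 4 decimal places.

Var(Y) = 3²·17.7² + 6² + 15.1² + 2·[3·17.7·6·0.17 + 3·17.7·15.1·0.14 + 6·15.1·0.21] = 3083.62 + 370.883 = 3454.5.
Under uncorrelated errors the observed covariances equal the true-score covariances, so only the own-variance terms attenuate.
True-score variance = [3²·17.7²·0.76 + 6²·0.56 + 15.1²·0.63] + 370.883 = 2306.71 + 370.883 = 2677.59.
Reliability = 2677.59 / 3454.5 = 0.7751.

0.7751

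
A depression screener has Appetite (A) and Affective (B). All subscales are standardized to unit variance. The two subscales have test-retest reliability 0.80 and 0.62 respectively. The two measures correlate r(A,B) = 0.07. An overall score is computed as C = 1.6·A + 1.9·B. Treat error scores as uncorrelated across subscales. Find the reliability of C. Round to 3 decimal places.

0.714

Var(C) = 1.6² + 1.9² + 2·[3.04·0.07] = 6.17 + 0.4256 = 6.5956.
Under uncorrelated errors the observed covariances equal the true-score covariances, so only the own-variance terms attenuate.
True-score variance = [1.6²·0.80 + 1.9²·0.62] + 0.4256 = 4.2862 + 0.4256 = 4.7118.
Reliability = 4.7118 / 6.5956 = 0.714.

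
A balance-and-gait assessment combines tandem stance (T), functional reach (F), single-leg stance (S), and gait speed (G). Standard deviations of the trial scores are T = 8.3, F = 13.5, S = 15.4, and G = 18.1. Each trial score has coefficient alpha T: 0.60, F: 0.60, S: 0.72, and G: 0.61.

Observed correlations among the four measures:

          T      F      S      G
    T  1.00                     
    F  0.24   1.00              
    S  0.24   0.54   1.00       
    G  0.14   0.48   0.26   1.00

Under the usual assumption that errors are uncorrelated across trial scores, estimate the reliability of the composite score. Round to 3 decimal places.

Var(T+F+S+G) = 8.3² + 13.5² + 15.4² + 18.1² + 2·[8.3·13.5·0.24 + 8.3·15.4·0.24 + 8.3·18.1·0.14 + 13.5·15.4·0.54 + 13.5·18.1·0.48 + 15.4·18.1·0.26] = 815.91 + 761.255 = 1577.16.
With uncorrelated errors the cross-covariances are all true-score covariance, so they carry over unchanged; only the diagonal terms shrink to ρᵢσᵢ².
True-score variance = [8.3²·0.60 + 13.5²·0.60 + 15.4²·0.72 + 18.1²·0.61] + 761.255 = 521.281 + 761.255 = 1282.54.
Reliability = 1282.54 / 1577.16 = 0.813.

0.813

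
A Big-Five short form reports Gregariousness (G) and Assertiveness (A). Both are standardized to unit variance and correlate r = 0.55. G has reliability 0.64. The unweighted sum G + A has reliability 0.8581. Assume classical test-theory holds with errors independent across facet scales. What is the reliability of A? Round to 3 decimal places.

0.920

Var(G+A) = 2 + 2·0.55 = 3.100.
True-score variance = ρ_G + ρ_A + 2·0.55, so 0.8581 = (0.64 + ρ_A + 1.10) / 3.100.
ρ_A = 0.8581·3.100 − 0.64 − 1.10 = 0.920.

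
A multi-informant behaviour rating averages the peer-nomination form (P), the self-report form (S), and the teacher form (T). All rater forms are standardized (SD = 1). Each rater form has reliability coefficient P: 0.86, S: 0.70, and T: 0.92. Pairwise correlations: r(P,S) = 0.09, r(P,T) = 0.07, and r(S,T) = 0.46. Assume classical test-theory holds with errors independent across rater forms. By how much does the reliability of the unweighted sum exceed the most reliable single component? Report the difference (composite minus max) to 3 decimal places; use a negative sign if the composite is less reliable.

-0.043

Var(sum) = 3 + 1.24 = 4.24; true-score variance = 2.48 + 1.24 = 3.72; composite reliability = 0.8774.
Max component reliability = 0.9200.
Difference = 0.8774 − 0.9200 = -0.043.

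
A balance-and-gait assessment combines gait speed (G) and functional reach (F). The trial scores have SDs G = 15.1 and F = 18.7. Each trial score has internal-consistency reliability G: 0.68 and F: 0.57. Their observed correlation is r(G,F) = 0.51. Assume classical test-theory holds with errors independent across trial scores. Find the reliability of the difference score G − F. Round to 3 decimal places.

0.229

Var(G−F) = 15.1² + 18.7² − 2·15.1·18.7·0.51 = 577.7 − 288.017 = 289.683.
With uncorrelated errors the cross-covariances are all true-score covariance, so they carry over unchanged; only the diagonal terms shrink to ρᵢσᵢ².
True-score variance = [15.1²·0.68 + 18.7²·0.57] − 288.017 = 354.37 − 288.017 = 66.3527.
Reliability = 66.3527 / 289.683 = 0.229.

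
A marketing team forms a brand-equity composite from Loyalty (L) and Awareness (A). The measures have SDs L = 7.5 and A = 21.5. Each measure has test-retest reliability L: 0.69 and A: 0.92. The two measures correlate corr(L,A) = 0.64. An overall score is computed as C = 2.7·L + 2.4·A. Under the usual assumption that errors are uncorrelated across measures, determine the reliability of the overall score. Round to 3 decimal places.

Var(C) = 2.7²·7.5² + 2.4²·21.5² + 2·[6.48·7.5·21.5·0.64] = 3072.62 + 1337.47 = 4410.09.
With uncorrelated errors the cross-covariances are all true-score covariance, so they carry over unchanged; only the diagonal terms shrink to ρᵢσᵢ².
True-score variance = [2.7²·7.5²·0.69 + 2.4²·21.5²·0.92] + 1337.47 = 2732.5 + 1337.47 = 4069.97.
Reliability = 4069.97 / 4410.09 = 0.923.

0.923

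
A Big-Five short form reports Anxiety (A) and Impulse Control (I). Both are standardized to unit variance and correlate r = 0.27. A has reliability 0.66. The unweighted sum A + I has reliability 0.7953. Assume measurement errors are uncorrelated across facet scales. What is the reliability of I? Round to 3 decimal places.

Var(A+I) = 2 + 2·0.27 = 2.540.
True-score variance = ρ_A + ρ_I + 2·0.27, so 0.7953 = (0.66 + ρ_I + 0.54) / 2.540.
ρ_I = 0.7953·2.540 − 0.66 − 0.54 = 0.820.

0.820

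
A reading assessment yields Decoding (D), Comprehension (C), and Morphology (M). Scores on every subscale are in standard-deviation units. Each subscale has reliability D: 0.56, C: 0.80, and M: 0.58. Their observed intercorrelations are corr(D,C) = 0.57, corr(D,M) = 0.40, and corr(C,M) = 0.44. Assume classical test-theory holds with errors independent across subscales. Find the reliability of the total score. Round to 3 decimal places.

Var(D+C+M) = 3 + 2·[0.57 + 0.40 + 0.44] = 3 + 2.82 = 5.82.
With uncorrelated errors the cross-covariances are all true-score covariance, so they carry over unchanged; only the diagonal terms shrink to ρᵢσᵢ².
True-score variance = [0.56 + 0.80 + 0.58] + 2.82 = 1.94 + 2.82 = 4.76.
Reliability = 4.76 / 5.82 = 0.818.

0.818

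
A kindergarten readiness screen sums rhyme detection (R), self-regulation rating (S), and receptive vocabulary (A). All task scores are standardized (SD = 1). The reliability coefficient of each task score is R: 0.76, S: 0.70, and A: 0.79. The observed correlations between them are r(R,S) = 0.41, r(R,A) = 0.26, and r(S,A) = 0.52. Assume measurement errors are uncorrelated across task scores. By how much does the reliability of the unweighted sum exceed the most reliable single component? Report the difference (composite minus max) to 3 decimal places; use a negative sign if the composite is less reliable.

Var(sum) = 3 + 2.38 = 5.38; true-score variance = 2.25 + 2.38 = 4.63; composite reliability = 0.8606.
Max component reliability = 0.7900.
Difference = 0.8606 − 0.7900 = 0.071.

0.071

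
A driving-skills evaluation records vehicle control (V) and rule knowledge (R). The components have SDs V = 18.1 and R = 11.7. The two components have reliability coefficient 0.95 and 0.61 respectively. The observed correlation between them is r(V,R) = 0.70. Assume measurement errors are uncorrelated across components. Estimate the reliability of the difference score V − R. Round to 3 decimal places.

Var(V−R) = 18.1² + 11.7² − 2·18.1·11.7·0.70 = 464.5 − 296.478 = 168.022.
Under uncorrelated errors the observed covariances equal the true-score covariances, so only the own-variance terms attenuate.
True-score variance = [18.1²·0.95 + 11.7²·0.61] − 296.478 = 394.732 − 296.478 = 98.2544.
Reliability = 98.2544 / 168.022 = 0.585.

0.585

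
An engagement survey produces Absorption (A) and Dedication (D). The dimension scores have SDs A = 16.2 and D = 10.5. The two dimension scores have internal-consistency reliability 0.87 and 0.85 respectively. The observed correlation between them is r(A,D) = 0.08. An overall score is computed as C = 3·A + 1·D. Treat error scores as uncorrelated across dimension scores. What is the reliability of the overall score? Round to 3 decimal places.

Var(C) = 3²·16.2² + 10.5² + 2·[3·16.2·10.5·0.08] = 2472.21 + 81.648 = 2553.86.
Under uncorrelated errors the observed covariances equal the true-score covariances, so only the own-variance terms attenuate.
True-score variance = [3²·16.2²·0.87 + 10.5²·0.85] + 81.648 = 2148.62 + 81.648 = 2230.27.
Reliability = 2230.27 / 2553.86 = 0.873.

0.873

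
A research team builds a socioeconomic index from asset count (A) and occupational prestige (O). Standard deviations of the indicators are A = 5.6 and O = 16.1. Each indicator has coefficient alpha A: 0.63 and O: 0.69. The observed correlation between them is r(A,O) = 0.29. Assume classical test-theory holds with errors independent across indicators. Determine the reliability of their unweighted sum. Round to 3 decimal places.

0.732

Var(A+O) = 5.6² + 16.1² + 2·[5.6·16.1·0.29] = 290.57 + 52.2928 = 342.863.
Under uncorrelated errors the observed covariances equal the true-score covariances, so only the own-variance terms attenuate.
True-score variance = [5.6²·0.63 + 16.1²·0.69] + 52.2928 = 198.612 + 52.2928 = 250.905.
Reliability = 250.905 / 342.863 = 0.732.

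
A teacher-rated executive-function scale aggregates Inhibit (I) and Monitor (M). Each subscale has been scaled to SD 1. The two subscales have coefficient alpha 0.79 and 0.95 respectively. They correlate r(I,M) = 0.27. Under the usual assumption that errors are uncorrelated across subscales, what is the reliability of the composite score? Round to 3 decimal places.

0.898

Var(I+M) = 2 + 2·[0.27] = 2 + 0.54 = 2.54.
With uncorrelated errors the cross-covariances are all true-score covariance, so they carry over unchanged; only the diagonal terms shrink to ρᵢσᵢ².
True-score variance = [0.79 + 0.95] + 0.54 = 1.74 + 0.54 = 2.28.
Reliability = 2.28 / 2.54 = 0.898.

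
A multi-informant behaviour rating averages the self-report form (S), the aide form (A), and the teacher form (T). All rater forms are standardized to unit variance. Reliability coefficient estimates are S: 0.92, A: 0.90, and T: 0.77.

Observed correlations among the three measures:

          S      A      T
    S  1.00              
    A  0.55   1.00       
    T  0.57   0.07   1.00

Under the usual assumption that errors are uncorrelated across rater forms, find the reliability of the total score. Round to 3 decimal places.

0.924

Var(S+A+T) = 3 + 2·[0.55 + 0.57 + 0.07] = 3 + 2.38 = 5.38.
Under uncorrelated errors the observed covariances equal the true-score covariances, so only the own-variance terms attenuate.
True-score variance = [0.92 + 0.90 + 0.77] + 2.38 = 2.59 + 2.38 = 4.97.
Reliability = 4.97 / 5.38 = 0.924.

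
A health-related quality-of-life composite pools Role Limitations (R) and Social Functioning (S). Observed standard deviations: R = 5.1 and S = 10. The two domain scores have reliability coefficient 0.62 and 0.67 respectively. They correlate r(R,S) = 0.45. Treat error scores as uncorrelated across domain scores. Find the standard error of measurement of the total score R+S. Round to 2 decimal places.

Var(total) = 126.01 + 45.9 = 171.91.
True-score variance = 83.1262 + 45.9 = 129.026, so reliability = 0.7505.
Error variance = 171.91 − 129.026 = 42.8838; SEM = √42.8838 = 6.55.

6.55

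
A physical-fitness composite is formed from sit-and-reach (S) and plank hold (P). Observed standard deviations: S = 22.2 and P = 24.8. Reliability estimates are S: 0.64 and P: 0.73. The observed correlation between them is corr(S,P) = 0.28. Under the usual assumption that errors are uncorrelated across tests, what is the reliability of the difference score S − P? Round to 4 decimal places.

0.5704

Var(S−P) = 22.2² + 24.8² − 2·22.2·24.8·0.28 = 1107.88 − 308.314 = 799.566.
With uncorrelated errors the cross-covariances are all true-score covariance, so they carry over unchanged; only the diagonal terms shrink to ρᵢσᵢ².
True-score variance = [22.2²·0.64 + 24.8²·0.73] − 308.314 = 764.397 − 308.314 = 456.083.
Reliability = 456.083 / 799.566 = 0.5704.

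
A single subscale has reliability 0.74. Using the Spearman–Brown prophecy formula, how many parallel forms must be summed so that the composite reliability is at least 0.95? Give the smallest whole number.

7

k ≥ ρ*(1−ρ₁)/(ρ₁(1−ρ*)) = 0.95·0.26 / (0.74·0.05) = 6.676.
Smallest integer k = 7.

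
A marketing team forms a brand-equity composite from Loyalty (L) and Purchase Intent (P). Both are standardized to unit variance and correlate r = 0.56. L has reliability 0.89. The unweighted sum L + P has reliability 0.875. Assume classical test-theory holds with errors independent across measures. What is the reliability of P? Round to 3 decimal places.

0.720

Var(L+P) = 2 + 2·0.56 = 3.120.
True-score variance = ρ_L + ρ_P + 2·0.56, so 0.875 = (0.89 + ρ_P + 1.12) / 3.120.
ρ_P = 0.875·3.120 − 0.89 − 1.12 = 0.720.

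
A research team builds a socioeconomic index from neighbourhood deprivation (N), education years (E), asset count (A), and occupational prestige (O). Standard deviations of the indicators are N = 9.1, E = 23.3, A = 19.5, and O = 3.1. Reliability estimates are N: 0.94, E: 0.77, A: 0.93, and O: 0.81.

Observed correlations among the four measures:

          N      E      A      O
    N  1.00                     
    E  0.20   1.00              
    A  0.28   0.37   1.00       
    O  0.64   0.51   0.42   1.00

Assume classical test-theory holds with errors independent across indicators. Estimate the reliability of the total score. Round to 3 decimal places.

Var(N+E+A+O) = 9.1² + 23.3² + 19.5² + 3.1² + 2·[9.1·23.3·0.20 + 9.1·19.5·0.28 + 9.1·3.1·0.64 + 23.3·19.5·0.37 + 23.3·3.1·0.51 + 19.5·3.1·0.42] = 1015.56 + 680.964 = 1696.52.
With uncorrelated errors the cross-covariances are all true-score covariance, so they carry over unchanged; only the diagonal terms shrink to ρᵢσᵢ².
True-score variance = [9.1²·0.94 + 23.3²·0.77 + 19.5²·0.93 + 3.1²·0.81] + 680.964 = 857.283 + 680.964 = 1538.25.
Reliability = 1538.25 / 1696.52 = 0.907.

0.907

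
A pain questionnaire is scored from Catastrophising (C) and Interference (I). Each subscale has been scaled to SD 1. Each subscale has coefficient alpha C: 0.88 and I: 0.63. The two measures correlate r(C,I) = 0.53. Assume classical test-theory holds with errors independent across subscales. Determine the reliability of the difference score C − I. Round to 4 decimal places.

0.4787

Var(C−I) = 1 + 1 − 2·0.53 = 2 − 1.06 = 0.94.
With uncorrelated errors the cross-covariances are all true-score covariance, so they carry over unchanged; only the diagonal terms shrink to ρᵢσᵢ².
True-score variance = [0.88 + 0.63] − 1.06 = 1.51 − 1.06 = 0.45.
Reliability = 0.45 / 0.94 = 0.4787.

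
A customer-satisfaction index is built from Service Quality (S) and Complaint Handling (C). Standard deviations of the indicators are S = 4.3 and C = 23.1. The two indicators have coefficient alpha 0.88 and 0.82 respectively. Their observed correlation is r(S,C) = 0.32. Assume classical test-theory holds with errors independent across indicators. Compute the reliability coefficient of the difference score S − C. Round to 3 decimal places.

0.799

Var(S−C) = 4.3² + 23.1² − 2·4.3·23.1·0.32 = 552.1 − 63.5712 = 488.529.
With uncorrelated errors the cross-covariances are all true-score covariance, so they carry over unchanged; only the diagonal terms shrink to ρᵢσᵢ².
True-score variance = [4.3²·0.88 + 23.1²·0.82] − 63.5712 = 453.831 − 63.5712 = 390.26.
Reliability = 390.26 / 488.529 = 0.799.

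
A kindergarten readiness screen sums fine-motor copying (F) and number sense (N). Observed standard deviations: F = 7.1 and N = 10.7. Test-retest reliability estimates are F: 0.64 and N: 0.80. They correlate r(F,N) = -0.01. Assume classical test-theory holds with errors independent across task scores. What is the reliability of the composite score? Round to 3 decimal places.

0.749

Var(F+N) = 7.1² + 10.7² + 2·[7.1·10.7·(-0.01)] = 164.9 − 1.5194 = 163.381.
With uncorrelated errors the cross-covariances are all true-score covariance, so they carry over unchanged; only the diagonal terms shrink to ρᵢσᵢ².
True-score variance = [7.1²·0.64 + 10.7²·0.80] − 1.5194 = 123.854 − 1.5194 = 122.335.
Reliability = 122.335 / 163.381 = 0.749.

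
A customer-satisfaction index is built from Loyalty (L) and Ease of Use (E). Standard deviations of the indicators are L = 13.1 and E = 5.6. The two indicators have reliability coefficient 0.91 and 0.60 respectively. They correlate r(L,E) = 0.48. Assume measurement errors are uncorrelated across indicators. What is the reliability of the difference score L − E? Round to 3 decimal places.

Var(L−E) = 13.1² + 5.6² − 2·13.1·5.6·0.48 = 202.97 − 70.4256 = 132.544.
With uncorrelated errors the cross-covariances are all true-score covariance, so they carry over unchanged; only the diagonal terms shrink to ρᵢσᵢ².
True-score variance = [13.1²·0.91 + 5.6²·0.60] − 70.4256 = 174.981 − 70.4256 = 104.555.
Reliability = 104.555 / 132.544 = 0.789.

0.789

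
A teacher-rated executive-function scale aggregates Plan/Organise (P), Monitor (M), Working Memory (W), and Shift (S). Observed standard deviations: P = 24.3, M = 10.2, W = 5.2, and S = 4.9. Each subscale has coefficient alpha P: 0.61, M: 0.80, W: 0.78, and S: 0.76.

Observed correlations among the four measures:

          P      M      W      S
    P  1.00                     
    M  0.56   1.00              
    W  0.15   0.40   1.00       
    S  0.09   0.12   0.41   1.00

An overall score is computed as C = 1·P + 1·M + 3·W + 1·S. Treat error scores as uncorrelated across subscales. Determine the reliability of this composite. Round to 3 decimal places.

0.803

Var(C) = 24.3² + 10.2² + 3²·5.2² + 4.9² + 2·[24.3·10.2·0.56 + 3·24.3·5.2·0.15 + 24.3·4.9·0.09 + 3·10.2·5.2·0.40 + 10.2·4.9·0.12 + 3·5.2·4.9·0.41] = 961.9 + 614.732 = 1576.63.
Under uncorrelated errors the observed covariances equal the true-score covariances, so only the own-variance terms attenuate.
True-score variance = [24.3²·0.61 + 10.2²·0.80 + 3²·5.2²·0.78 + 4.9²·0.76] + 614.732 = 651.499 + 614.732 = 1266.23.
Reliability = 1266.23 / 1576.63 = 0.803.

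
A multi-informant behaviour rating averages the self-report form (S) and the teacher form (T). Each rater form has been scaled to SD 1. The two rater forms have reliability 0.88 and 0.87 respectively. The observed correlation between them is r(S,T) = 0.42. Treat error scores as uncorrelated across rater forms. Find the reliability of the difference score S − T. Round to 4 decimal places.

Var(S−T) = 1 + 1 − 2·0.42 = 2 − 0.84 = 1.16.
Because errors are independent across components, Cov(Tᵢ,Tⱼ) = Cov(Xᵢ,Xⱼ); the off-diagonal part of the true-score variance is the same as above.
True-score variance = [0.88 + 0.87] − 0.84 = 1.75 − 0.84 = 0.91.
Reliability = 0.91 / 1.16 = 0.7845.

0.7845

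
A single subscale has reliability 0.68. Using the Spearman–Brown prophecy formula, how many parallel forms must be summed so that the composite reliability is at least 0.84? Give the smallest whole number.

3

k ≥ ρ*(1−ρ₁)/(ρ₁(1−ρ*)) = 0.84·0.32 / (0.68·0.16) = 2.471.
Smallest integer k = 3.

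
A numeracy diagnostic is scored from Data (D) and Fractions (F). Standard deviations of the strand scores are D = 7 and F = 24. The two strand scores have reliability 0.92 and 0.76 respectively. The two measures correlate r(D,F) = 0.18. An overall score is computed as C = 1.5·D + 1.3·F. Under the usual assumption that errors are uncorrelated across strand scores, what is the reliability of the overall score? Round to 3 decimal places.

Var(C) = 1.5²·7² + 1.3²·24² + 2·[1.95·7·24·0.18] = 1083.69 + 117.936 = 1201.63.
With uncorrelated errors the cross-covariances are all true-score covariance, so they carry over unchanged; only the diagonal terms shrink to ρᵢσᵢ².
True-score variance = [1.5²·7²·0.92 + 1.3²·24²·0.76] + 117.936 = 841.244 + 117.936 = 959.18.
Reliability = 959.18 / 1201.63 = 0.798.

0.798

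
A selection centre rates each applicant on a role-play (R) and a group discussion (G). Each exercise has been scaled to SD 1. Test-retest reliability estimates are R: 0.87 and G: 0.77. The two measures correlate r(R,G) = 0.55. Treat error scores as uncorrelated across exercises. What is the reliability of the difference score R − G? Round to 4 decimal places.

Var(R−G) = 1 + 1 − 2·0.55 = 2 − 1.1 = 0.9.
With uncorrelated errors the cross-covariances are all true-score covariance, so they carry over unchanged; only the diagonal terms shrink to ρᵢσᵢ².
True-score variance = [0.87 + 0.77] − 1.1 = 1.64 − 1.1 = 0.54.
Reliability = 0.54 / 0.9 = 0.6000.

0.6000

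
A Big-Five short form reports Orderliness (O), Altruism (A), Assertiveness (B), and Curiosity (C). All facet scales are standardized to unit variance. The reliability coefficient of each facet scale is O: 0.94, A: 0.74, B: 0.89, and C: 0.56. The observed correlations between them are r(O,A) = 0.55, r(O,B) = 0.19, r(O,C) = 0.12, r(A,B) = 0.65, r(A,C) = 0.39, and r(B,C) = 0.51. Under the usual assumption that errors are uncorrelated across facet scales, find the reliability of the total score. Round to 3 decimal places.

0.901

Var(O+A+B+C) = 4 + 2·[0.55 + 0.19 + 0.12 + 0.65 + 0.39 + 0.51] = 4 + 4.82 = 8.82.
With uncorrelated errors the cross-covariances are all true-score covariance, so they carry over unchanged; only the diagonal terms shrink to ρᵢσᵢ².
True-score variance = [0.94 + 0.74 + 0.89 + 0.56] + 4.82 = 3.13 + 4.82 = 7.95.
Reliability = 7.95 / 8.82 = 0.901.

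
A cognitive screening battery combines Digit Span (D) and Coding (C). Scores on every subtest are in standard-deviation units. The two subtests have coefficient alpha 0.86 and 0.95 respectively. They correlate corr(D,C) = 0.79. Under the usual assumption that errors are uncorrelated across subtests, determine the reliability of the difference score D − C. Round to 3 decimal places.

Var(D−C) = 1 + 1 − 2·0.79 = 2 − 1.58 = 0.42.
Under uncorrelated errors the observed covariances equal the true-score covariances, so only the own-variance terms attenuate.
True-score variance = [0.86 + 0.95] − 1.58 = 1.81 − 1.58 = 0.23.
Reliability = 0.23 / 0.42 = 0.548.

0.548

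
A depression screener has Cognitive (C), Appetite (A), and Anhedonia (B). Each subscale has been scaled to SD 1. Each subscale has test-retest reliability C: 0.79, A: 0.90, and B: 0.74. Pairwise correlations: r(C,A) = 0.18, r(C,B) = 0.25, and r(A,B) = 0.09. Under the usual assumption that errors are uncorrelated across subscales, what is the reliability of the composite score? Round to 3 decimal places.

0.859

Var(C+A+B) = 3 + 2·[0.18 + 0.25 + 0.09] = 3 + 1.04 = 4.04.
With uncorrelated errors the cross-covariances are all true-score covariance, so they carry over unchanged; only the diagonal terms shrink to ρᵢσᵢ².
True-score variance = [0.79 + 0.90 + 0.74] + 1.04 = 2.43 + 1.04 = 3.47.
Reliability = 3.47 / 4.04 = 0.859.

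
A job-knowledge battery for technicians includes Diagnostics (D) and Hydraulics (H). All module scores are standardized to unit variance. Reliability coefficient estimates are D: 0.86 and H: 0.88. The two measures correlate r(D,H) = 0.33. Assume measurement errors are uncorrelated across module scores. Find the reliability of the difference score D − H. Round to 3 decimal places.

Var(D−H) = 1 + 1 − 2·0.33 = 2 − 0.66 = 1.34.
Under uncorrelated errors the observed covariances equal the true-score covariances, so only the own-variance terms attenuate.
True-score variance = [0.86 + 0.88] − 0.66 = 1.74 − 0.66 = 1.08.
Reliability = 1.08 / 1.34 = 0.806.

0.806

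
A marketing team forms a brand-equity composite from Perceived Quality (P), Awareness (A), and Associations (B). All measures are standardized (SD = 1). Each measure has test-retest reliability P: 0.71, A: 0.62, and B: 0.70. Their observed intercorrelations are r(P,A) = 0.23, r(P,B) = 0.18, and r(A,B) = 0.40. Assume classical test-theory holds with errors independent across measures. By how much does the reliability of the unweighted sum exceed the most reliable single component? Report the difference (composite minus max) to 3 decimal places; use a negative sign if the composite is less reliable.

0.080

Var(sum) = 3 + 1.62 = 4.62; true-score variance = 2.03 + 1.62 = 3.65; composite reliability = 0.7900.
Max component reliability = 0.7100.
Difference = 0.7900 − 0.7100 = 0.080.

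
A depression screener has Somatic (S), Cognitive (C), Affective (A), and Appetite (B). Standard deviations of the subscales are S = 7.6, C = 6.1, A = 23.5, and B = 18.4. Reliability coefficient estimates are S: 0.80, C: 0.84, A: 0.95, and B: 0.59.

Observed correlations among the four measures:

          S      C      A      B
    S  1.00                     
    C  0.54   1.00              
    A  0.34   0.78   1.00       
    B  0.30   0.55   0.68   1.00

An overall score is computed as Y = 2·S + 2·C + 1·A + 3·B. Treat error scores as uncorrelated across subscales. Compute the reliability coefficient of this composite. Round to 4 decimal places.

Var(Y) = 2²·7.6² + 2²·6.1² + 23.5² + 3²·18.4² + 2·[4·7.6·6.1·0.54 + 2·7.6·23.5·0.34 + 6·7.6·18.4·0.30 + 2·6.1·23.5·0.78 + 6·6.1·18.4·0.55 + 3·23.5·18.4·0.68] = 3979.17 + 3898.82 = 7877.99.
Because errors are independent across components, Cov(Tᵢ,Tⱼ) = Cov(Xᵢ,Xⱼ); the off-diagonal part of the true-score variance is the same as above.
True-score variance = [2²·7.6²·0.80 + 2²·6.1²·0.84 + 23.5²·0.95 + 3²·18.4²·0.59] + 3898.82 = 2632.25 + 3898.82 = 6531.07.
Reliability = 6531.07 / 7877.99 = 0.8290.

0.8290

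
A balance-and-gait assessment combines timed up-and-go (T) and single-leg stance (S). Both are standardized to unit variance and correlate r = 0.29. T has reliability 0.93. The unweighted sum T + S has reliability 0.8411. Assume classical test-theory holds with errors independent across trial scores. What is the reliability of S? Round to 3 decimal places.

Var(T+S) = 2 + 2·0.29 = 2.580.
True-score variance = ρ_T + ρ_S + 2·0.29, so 0.8411 = (0.93 + ρ_S + 0.58) / 2.580.
ρ_S = 0.8411·2.580 − 0.93 − 0.58 = 0.660.

0.660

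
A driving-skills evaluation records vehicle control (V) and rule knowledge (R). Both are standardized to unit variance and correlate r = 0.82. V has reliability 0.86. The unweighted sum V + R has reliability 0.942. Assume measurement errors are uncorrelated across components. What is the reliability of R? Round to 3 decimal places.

Var(V+R) = 2 + 2·0.82 = 3.640.
True-score variance = ρ_V + ρ_R + 2·0.82, so 0.942 = (0.86 + ρ_R + 1.64) / 3.640.
ρ_R = 0.942·3.640 − 0.86 − 1.64 = 0.929.

0.929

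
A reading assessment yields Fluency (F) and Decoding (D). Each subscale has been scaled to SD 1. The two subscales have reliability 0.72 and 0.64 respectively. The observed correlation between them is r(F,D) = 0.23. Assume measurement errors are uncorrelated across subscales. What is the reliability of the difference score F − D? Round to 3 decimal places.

0.584

Var(F−D) = 1 + 1 − 2·0.23 = 2 − 0.46 = 1.54.
With uncorrelated errors the cross-covariances are all true-score covariance, so they carry over unchanged; only the diagonal terms shrink to ρᵢσᵢ².
True-score variance = [0.72 + 0.64] − 0.46 = 1.36 − 0.46 = 0.9.
Reliability = 0.9 / 1.54 = 0.584.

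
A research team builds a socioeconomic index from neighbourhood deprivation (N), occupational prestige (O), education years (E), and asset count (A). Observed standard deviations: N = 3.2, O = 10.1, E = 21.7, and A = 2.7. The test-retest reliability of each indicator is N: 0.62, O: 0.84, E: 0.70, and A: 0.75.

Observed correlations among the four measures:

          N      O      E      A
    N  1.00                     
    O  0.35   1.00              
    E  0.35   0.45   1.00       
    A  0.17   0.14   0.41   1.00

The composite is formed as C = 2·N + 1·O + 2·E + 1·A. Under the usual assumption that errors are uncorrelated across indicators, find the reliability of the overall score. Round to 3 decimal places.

0.784

Var(C) = 2²·3.2² + 10.1² + 2²·21.7² + 2.7² + 2·[2·3.2·10.1·0.35 + 4·3.2·21.7·0.35 + 2·3.2·2.7·0.17 + 2·10.1·21.7·0.45 + 10.1·2.7·0.14 + 2·21.7·2.7·0.41] = 2033.82 + 743.784 = 2777.6.
Under uncorrelated errors the observed covariances equal the true-score covariances, so only the own-variance terms attenuate.
True-score variance = [2²·3.2²·0.62 + 10.1²·0.84 + 2²·21.7²·0.70 + 2.7²·0.75] + 743.784 = 1435.04 + 743.784 = 2178.83.
Reliability = 2178.83 / 2777.6 = 0.784.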